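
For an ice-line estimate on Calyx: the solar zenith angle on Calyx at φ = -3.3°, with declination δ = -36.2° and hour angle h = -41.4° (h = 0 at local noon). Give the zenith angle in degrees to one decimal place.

θ_z = 50.3°

cos θ_z = sin φ sin δ + cos φ cos δ cos h = 0.033998 + 0.604306 = 0.638304.
θ_z = arccos(0.638304) = 50.3°.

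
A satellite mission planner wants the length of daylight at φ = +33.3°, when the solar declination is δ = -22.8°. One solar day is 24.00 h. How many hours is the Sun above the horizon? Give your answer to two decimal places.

9.86 h

cos H₀ = −tan φ · tan δ = −tan(+33.3°) × tan(-22.800°) = 0.2761, so H₀ = 1.2910 rad = 73.97°.
Daylight = 2H₀/(2π) × 24.00 h = (1.2910/π) × 24.00 = 9.86 h.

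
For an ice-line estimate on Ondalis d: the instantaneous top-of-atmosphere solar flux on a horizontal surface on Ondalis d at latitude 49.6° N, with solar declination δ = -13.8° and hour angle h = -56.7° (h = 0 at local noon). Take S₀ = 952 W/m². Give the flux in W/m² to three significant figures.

cos θ_z = sin φ sin δ + cos φ cos δ cos h = -0.181652 + 0.345561 = 0.163909.
Flux = S₀ · cos θ_z = 952 × 0.163909 = 156.0 W/m².

156 W/m²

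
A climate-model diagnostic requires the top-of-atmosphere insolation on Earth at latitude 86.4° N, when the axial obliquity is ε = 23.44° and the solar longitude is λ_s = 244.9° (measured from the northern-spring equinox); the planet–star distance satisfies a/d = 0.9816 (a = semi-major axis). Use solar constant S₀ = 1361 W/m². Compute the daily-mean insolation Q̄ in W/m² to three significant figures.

Solar declination: sin δ = sin ε · sin λ_s = sin 23.44° × sin 244.9° = -0.36022, so δ = -21.114°.
cos H₀ = −tan(+86.4°) tan(-21.114°) = 6.1377 ≥ 1 ⇒ polar night, H₀ = 0 and Q̄ = 0.
Inverse-square distance factor (a/d)² = 0.9816² = 0.963539.

Q̄ ≈ 0.00 W/m²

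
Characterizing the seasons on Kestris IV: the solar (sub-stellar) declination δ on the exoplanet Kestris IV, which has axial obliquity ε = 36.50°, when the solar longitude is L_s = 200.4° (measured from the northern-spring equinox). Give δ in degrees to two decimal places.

δ = -11.97°

sin δ = sin ε · sin L_s = sin 36.50° × sin 200.4° = -0.207339.
δ = arcsin(-0.207339) = -11.97°.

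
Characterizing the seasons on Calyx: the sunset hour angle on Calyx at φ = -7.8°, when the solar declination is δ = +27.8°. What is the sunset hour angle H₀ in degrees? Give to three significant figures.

cos H₀ = −tan φ · tan δ = −tan(-7.8°) × tan(+27.800°) = 0.0722, so H₀ = 1.4985 rad = 85.86°.

H₀ = 85.9°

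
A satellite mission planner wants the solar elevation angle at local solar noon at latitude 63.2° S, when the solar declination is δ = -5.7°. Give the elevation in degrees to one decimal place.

At local noon the hour angle is zero, so the zenith angle equals |φ − δ| = |-63.2° − (-5.700°)| = 57.500°.
Elevation = 90° − 57.500° = 32.5°.

32.5°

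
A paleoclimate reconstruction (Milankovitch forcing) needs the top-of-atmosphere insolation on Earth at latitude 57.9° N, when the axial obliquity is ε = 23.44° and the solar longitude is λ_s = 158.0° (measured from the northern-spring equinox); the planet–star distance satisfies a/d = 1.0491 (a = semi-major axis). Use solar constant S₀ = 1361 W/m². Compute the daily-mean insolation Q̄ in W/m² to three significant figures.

Solar declination: sin δ = sin ε · sin λ_s = sin 23.44° × sin 158.0° = 0.14901, so δ = +8.570°.
cos H₀ = −tan(+57.9°) tan(+8.570°) = -0.2402, H₀ = 1.8134 rad.
Bracket: H₀ sin φ sin δ + cos φ cos δ sin H₀ = 1.8134×0.84712×0.14901 + 0.53140×0.98884×0.97072 = 0.228904 + 0.510084 = 0.738988.
Inverse-square distance factor (a/d)² = 1.0491² = 1.100611.
Q̄ = (S₀/π) × 1.100611 × [bracket] = (1361/π) × 1.100611 × 0.738988 = 352.4 W/m².

Q̄ ≈ 352 W/m²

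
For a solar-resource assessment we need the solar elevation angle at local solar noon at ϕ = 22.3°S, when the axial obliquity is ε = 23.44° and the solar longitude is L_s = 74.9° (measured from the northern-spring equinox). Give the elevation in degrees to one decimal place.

Solar declination: sin δ = sin ε · sin L_s = sin 23.44° × sin 74.9° = 0.38405, so δ = +22.585°.
At local noon the hour angle is zero, so the zenith angle equals |ϕ − δ| = |-22.3° − (+22.585°)| = 44.885°.
Elevation = 90° − 44.885° = 45.1°.

45.1°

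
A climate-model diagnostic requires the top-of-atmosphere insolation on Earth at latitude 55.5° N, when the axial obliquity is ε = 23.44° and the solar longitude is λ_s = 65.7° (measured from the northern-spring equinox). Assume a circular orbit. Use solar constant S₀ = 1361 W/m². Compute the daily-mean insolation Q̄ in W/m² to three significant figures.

Q̄ ≈ 470 W/m²

Solar declination: sin δ = sin ε · sin λ_s = sin 23.44° × sin 65.7° = 0.36255, so δ = +21.257°.
cos H₀ = −tan(+55.5°) tan(+21.257°) = -0.5660, H₀ = 2.1725 rad.
Bracket: H₀ sin φ sin δ + cos φ cos δ sin H₀ = 2.1725×0.82413×0.36255 + 0.56641×0.93197×0.82439 = 0.649118 + 0.435177 = 1.084295.
Q̄ = (S₀/π) × [bracket] = (1361/π) × 1.084295 = 469.7 W/m².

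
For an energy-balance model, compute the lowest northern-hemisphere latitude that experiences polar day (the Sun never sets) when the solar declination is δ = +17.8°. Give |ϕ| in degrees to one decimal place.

|ϕ| = 72.2°

Polar day requires cos h₀ = −tan ϕ tan δ ≤ −1, i.e. tan ϕ tan δ ≥ 1.
The boundary is |tan ϕ| · |tan δ| = 1, so |ϕ| = 90° − |δ| = 90° − 17.8° = 72.2° in the northern hemisphere.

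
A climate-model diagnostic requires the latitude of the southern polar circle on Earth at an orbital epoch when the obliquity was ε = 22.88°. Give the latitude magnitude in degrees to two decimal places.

The polar circle is the lowest latitude that experiences at least one full rotation of continuous darkness at the northern-summer solstice; it lies at |ϕ| = 90° − ε = 90° − 22.88° = 67.12°.

67.12°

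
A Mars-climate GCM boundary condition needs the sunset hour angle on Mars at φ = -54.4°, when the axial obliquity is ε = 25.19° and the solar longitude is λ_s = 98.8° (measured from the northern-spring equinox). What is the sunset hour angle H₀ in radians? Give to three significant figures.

H₀ = 0.866 rad

Solar declination: sin δ = sin ε · sin λ_s = sin 25.19° × sin 98.8° = 0.42061, so δ = +24.873°.
cos H₀ = −tan φ · tan δ = −tan(-54.4°) × tan(+24.873°) = 0.6476, so H₀ = 0.8664 rad = 49.64°.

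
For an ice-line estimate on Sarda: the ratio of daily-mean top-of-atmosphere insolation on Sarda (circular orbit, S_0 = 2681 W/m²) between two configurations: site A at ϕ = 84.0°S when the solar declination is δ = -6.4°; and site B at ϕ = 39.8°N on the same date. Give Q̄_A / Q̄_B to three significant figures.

Q̄_A / Q̄_B ≈ 0.532

— Configuration A (ϕ=-84.0°):
cos h₀ = −tan(-84.0°) tan(-6.400°) = -1.0672 ≤ −1 ⇒ polar day, h₀ = π.
Bracket: h₀ sin ϕ sin δ + cos ϕ cos δ sin h₀ = 3.1416×-0.99452×-0.11147 + 0.10453×0.99377×0.00000 = 0.348275 + 0.000000 = 0.348275.
Q̄ = (S_0/π) × [bracket] = (2681/π) × 0.348275 = 297.21 W/m².
— Configuration B (ϕ=+39.8°):
cos h₀ = −tan(+39.8°) tan(-6.400°) = 0.0935, h₀ = 1.4772 rad.
Bracket: h₀ sin ϕ sin δ + cos ϕ cos δ sin h₀ = 1.4772×0.64011×-0.11147 + 0.76828×0.99377×0.99562 = -0.105403 + 0.760150 = 0.654747.
Q̄ = (S_0/π) × [bracket] = (2681/π) × 0.654747 = 558.75 W/m².
Ratio Q̄_A / Q̄_B = 297.21 / 558.75 = 0.5319.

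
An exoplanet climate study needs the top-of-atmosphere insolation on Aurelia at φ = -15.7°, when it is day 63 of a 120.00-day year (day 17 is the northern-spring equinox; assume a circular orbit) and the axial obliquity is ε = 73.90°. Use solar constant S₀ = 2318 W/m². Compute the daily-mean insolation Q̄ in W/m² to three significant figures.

Q̄ ≈ 358 W/m²

Solar longitude: λ_s = 360° × (63 − 17)/120.00 = 138.000°.
sin δ = sin 73.90° × sin 138.000° = 0.64289, so δ = +40.007°.
cos H₀ = −tan(-15.7°) tan(+40.007°) = 0.2359, H₀ = 1.3326 rad.
Bracket: H₀ sin φ sin δ + cos φ cos δ sin H₀ = 1.3326×-0.27060×0.64289 + 0.96269×0.76596×0.97177 = -0.231827 + 0.716566 = 0.484739.
Q̄ = (S₀/π) × [bracket] = (2318/π) × 0.484739 = 357.7 W/m².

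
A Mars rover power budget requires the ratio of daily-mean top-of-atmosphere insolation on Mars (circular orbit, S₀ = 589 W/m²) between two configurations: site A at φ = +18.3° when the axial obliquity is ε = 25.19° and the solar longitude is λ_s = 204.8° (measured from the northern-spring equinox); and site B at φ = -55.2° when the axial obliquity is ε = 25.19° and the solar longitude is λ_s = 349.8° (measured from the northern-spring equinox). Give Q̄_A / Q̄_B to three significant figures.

— Configuration A (φ=+18.3°):
Solar declination: sin δ = sin ε · sin λ_s = sin 25.19° × sin 204.8° = -0.17853, so δ = -10.284°.
cos H₀ = −tan(+18.3°) tan(-10.284°) = 0.0600, H₀ = 1.5108 rad.
Bracket: H₀ sin φ sin δ + cos φ cos δ sin H₀ = 1.5108×0.31399×-0.17853 + 0.94943×0.98393×0.99820 = -0.084690 + 0.932491 = 0.847801.
Q̄ = (S₀/π) × [bracket] = (589/π) × 0.847801 = 158.95 W/m².
— Configuration B (φ=-55.2°):
Solar declination: sin δ = sin ε · sin λ_s = sin 25.19° × sin 349.8° = -0.07537, so δ = -4.323°.
cos H₀ = −tan(-55.2°) tan(-4.323°) = -0.1088, H₀ = 1.6798 rad.
Bracket: H₀ sin φ sin δ + cos φ cos δ sin H₀ = 1.6798×-0.82115×-0.07537 + 0.57071×0.99716×0.99407 = 0.103963 + 0.565714 = 0.669677.
Q̄ = (S₀/π) × [bracket] = (589/π) × 0.669677 = 125.55 W/m².
Ratio Q̄_A / Q̄_B = 158.95 / 125.55 = 1.266.

Q̄_A / Q̄_B ≈ 1.27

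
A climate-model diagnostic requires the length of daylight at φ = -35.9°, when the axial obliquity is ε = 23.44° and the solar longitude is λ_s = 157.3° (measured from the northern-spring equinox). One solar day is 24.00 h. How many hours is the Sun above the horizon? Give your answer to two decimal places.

Solar declination: sin δ = sin ε · sin λ_s = sin 23.44° × sin 157.3° = 0.15351, so δ = +8.830°.
cos H₀ = −tan φ · tan δ = −tan(-35.9°) × tan(+8.830°) = 0.1125, so H₀ = 1.4581 rad = 83.54°.
Daylight = 2H₀/(2π) × 24.00 h = (1.4581/π) × 24.00 = 11.14 h.

11.14 h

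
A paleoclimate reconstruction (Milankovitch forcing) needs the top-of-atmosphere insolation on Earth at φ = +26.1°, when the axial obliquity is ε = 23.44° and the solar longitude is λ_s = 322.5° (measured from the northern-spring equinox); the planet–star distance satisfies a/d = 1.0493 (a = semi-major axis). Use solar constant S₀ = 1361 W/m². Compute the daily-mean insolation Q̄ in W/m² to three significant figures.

Q̄ ≈ 339 W/m²

Solar declination: sin δ = sin ε · sin λ_s = sin 23.44° × sin 322.5° = -0.24216, so δ = -14.014°.
cos H₀ = −tan(+26.1°) tan(-14.014°) = 0.1223, H₀ = 1.4482 rad.
Bracket: H₀ sin φ sin δ + cos φ cos δ sin H₀ = 1.4482×0.43994×-0.24216 + 0.89803×0.97024×0.99250 = -0.154285 + 0.864770 = 0.710485.
Inverse-square distance factor (a/d)² = 1.0493² = 1.101030.
Q̄ = (S₀/π) × 1.101030 × [bracket] = (1361/π) × 1.101030 × 0.710485 = 338.9 W/m².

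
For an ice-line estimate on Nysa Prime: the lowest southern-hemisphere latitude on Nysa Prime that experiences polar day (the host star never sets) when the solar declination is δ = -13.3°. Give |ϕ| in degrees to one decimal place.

|ϕ| = 76.7°

Polar day requires cos h₀ = −tan ϕ tan δ ≤ −1, i.e. tan ϕ tan δ ≥ 1.
The boundary is |tan ϕ| · |tan δ| = 1, so |ϕ| = 90° − |δ| = 90° − 13.3° = 76.7° in the southern hemisphere.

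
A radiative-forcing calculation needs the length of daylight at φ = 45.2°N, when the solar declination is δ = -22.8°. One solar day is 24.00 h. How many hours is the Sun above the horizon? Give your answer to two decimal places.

cos H₀ = −tan φ · tan δ = −tan(+45.2°) × tan(-22.800°) = 0.4233, so H₀ = 1.1337 rad = 64.96°.
Daylight = 2H₀/(2π) × 24.00 h = (1.1337/π) × 24.00 = 8.66 h.

8.66 h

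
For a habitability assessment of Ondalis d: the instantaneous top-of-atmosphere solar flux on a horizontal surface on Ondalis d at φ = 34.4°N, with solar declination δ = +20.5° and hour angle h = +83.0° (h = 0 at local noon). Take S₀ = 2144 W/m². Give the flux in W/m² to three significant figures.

626 W/m²

cos θ_z = sin φ sin δ + cos φ cos δ cos h = 0.197856 + 0.094188 = 0.292044.
Flux = S₀ · cos θ_z = 2144 × 0.292044 = 626.1 W/m².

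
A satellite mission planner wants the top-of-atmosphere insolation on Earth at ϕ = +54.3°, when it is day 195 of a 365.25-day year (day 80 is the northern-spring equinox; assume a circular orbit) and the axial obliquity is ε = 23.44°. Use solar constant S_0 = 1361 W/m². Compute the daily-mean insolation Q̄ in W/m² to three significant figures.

Q̄ ≈ 473 W/m²

Solar longitude: L_s = 360° × (195 − 80)/365.25 = 113.347°.
sin δ = sin 23.44° × sin 113.347° = 0.36522, so δ = +21.421°.
cos h₀ = −tan(+54.3°) tan(+21.421°) = -0.5460, h₀ = 2.1483 rad.
Bracket: h₀ sin ϕ sin δ + cos ϕ cos δ sin h₀ = 2.1483×0.81208×0.36522 + 0.58354×0.93092×0.83781 = 0.637160 + 0.455123 = 1.092283.
Q̄ = (S_0/π) × [bracket] = (1361/π) × 1.092283 = 473.2 W/m².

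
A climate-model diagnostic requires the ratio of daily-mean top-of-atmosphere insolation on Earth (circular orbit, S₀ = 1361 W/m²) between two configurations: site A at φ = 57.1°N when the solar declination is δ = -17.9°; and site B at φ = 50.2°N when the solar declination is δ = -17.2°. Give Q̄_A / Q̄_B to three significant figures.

— Configuration A (φ=+57.1°):
cos H₀ = −tan(+57.1°) tan(-17.900°) = 0.4993, H₀ = 1.0480 rad.
Bracket: H₀ sin φ sin δ + cos φ cos δ sin H₀ = 1.0480×0.83962×-0.30736 + 0.54317×0.95159×0.86645 = -0.270453 + 0.447846 = 0.177393.
Q̄ = (S₀/π) × [bracket] = (1361/π) × 0.177393 = 76.850 W/m².
— Configuration B (φ=+50.2°):
cos H₀ = −tan(+50.2°) tan(-17.200°) = 0.3715, H₀ = 1.1901 rad.
Bracket: H₀ sin φ sin δ + cos φ cos δ sin H₀ = 1.1901×0.76828×-0.29571 + 0.64011×0.95528×0.92842 = -0.270377 + 0.567714 = 0.297337.
Q̄ = (S₀/π) × [bracket] = (1361/π) × 0.297337 = 128.81 W/m².
Ratio Q̄_A / Q̄_B = 76.850 / 128.81 = 0.5966.

Q̄_A / Q̄_B ≈ 0.597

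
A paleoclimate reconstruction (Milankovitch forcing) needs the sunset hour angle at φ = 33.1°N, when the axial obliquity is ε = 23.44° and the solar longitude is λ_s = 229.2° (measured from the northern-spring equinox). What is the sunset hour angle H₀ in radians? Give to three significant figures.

H₀ = 1.36 rad

Solar declination: sin δ = sin ε · sin λ_s = sin 23.44° × sin 229.2° = -0.30112, so δ = -17.525°.
cos H₀ = −tan φ · tan δ = −tan(+33.1°) × tan(-17.525°) = 0.2059, so H₀ = 1.3635 rad = 78.12°.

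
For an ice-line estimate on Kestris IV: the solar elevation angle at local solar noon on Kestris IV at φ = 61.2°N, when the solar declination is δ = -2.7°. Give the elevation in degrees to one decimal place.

At local noon the hour angle is zero, so the zenith angle equals |φ − δ| = |+61.2° − (-2.700°)| = 63.900°.
Elevation = 90° − 63.900° = 26.1°.

26.1°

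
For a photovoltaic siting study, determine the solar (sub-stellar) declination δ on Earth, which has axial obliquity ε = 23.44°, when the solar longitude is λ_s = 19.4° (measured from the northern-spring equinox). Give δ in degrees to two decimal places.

sin δ = sin ε · sin λ_s = sin 23.44° × sin 19.4° = 0.132130.
δ = arcsin(0.132130) = +7.59°.

δ = +7.59°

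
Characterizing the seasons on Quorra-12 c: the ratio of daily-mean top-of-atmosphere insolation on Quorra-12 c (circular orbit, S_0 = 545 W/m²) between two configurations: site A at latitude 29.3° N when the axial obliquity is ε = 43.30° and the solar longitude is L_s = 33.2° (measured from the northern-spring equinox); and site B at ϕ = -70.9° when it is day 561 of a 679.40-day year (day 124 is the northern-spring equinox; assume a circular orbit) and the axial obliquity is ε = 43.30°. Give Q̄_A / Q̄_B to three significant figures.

Q̄_A / Q̄_B ≈ 0.701

— Configuration A (ϕ=+29.3°):
Solar declination: sin δ = sin ε · sin L_s = sin 43.30° × sin 33.2° = 0.37553, so δ = +22.057°.
cos h₀ = −tan(+29.3°) tan(+22.057°) = -0.2274, h₀ = 1.8002 rad.
Bracket: h₀ sin ϕ sin δ + cos ϕ cos δ sin h₀ = 1.8002×0.48938×0.37553 + 0.87207×0.92681×0.97381 = 0.330835 + 0.787075 = 1.117910.
Q̄ = (S_0/π) × [bracket] = (545/π) × 1.117910 = 193.93 W/m².
— Configuration B (ϕ=-70.9°):
Solar longitude: L_s = 360° × (561 − 124)/679.40 = 231.557°.
sin δ = sin 43.30° × sin 231.557° = -0.53715, so δ = -32.490°.
cos h₀ = −tan(-70.9°) tan(-32.490°) = -1.8390 ≤ −1 ⇒ polar day, h₀ = π.
Bracket: h₀ sin ϕ sin δ + cos ϕ cos δ sin h₀ = 3.1416×-0.94495×-0.53715 + 0.32722×0.84348×0.00000 = 1.594613 + 0.000000 = 1.594613.
Q̄ = (S_0/π) × [bracket] = (545/π) × 1.594613 = 276.63 W/m².
Ratio Q̄_A / Q̄_B = 193.93 / 276.63 = 0.7010.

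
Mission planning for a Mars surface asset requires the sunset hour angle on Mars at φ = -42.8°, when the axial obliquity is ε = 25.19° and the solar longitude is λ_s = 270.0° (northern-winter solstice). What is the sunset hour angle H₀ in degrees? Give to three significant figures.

Solar declination: sin δ = sin ε · sin λ_s = sin 25.19° × sin 270.0° = -0.42562, so δ = -25.190°.
cos H₀ = −tan φ · tan δ = −tan(-42.8°) × tan(-25.190°) = -0.4355, so H₀ = 2.0214 rad = 115.82°.

H₀ = 116°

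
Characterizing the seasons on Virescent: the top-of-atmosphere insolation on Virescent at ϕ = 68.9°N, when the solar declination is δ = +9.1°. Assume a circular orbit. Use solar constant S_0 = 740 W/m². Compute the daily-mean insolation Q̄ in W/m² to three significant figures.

cos h₀ = −tan(+68.9°) tan(+9.100°) = -0.4151, h₀ = 1.9988 rad.
Bracket: h₀ sin ϕ sin δ + cos ϕ cos δ sin h₀ = 1.9988×0.93295×0.15816 + 0.36000×0.98741×0.90978 = 0.294934 + 0.323397 = 0.618331.
Q̄ = (S_0/π) × [bracket] = (740/π) × 0.618331 = 145.6 W/m².

Q̄ ≈ 146 W/m²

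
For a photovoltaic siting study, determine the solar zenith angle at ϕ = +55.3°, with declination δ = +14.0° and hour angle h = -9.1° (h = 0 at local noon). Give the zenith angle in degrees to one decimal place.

cos θ_z = sin ϕ sin δ + cos ϕ cos δ cos h = 0.198895 + 0.545417 = 0.744312.
θ_z = arccos(0.744312) = 41.9°.

θ_z = 41.9°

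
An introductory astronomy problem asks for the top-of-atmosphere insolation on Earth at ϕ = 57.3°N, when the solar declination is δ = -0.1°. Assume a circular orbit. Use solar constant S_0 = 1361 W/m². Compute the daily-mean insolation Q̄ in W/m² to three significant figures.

cos h₀ = −tan(+57.3°) tan(-0.100°) = 0.0027, h₀ = 1.5681 rad.
Bracket: h₀ sin ϕ sin δ + cos ϕ cos δ sin h₀ = 1.5681×0.84151×-0.00175 + 0.54024×1.00000×1.00000 = -0.002309 + 0.540240 = 0.537931.
Q̄ = (S_0/π) × [bracket] = (1361/π) × 0.537931 = 233.0 W/m².

Q̄ ≈ 233 W/m²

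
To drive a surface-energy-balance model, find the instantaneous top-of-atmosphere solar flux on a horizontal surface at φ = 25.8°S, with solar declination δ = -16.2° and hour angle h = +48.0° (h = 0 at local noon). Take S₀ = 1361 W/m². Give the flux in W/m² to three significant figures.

953 W/m²

cos θ_z = sin φ sin δ + cos φ cos δ cos h = 0.121426 + 0.578511 = 0.699937.
Flux = S₀ · cos θ_z = 1361 × 0.699937 = 952.6 W/m².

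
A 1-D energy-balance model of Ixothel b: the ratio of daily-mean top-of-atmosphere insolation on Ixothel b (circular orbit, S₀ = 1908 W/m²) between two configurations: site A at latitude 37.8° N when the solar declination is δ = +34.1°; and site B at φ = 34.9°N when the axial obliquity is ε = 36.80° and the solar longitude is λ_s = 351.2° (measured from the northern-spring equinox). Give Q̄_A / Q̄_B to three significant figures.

Q̄_A / Q̄_B ≈ 1.75

— Configuration A (φ=+37.8°):
cos H₀ = −tan(+37.8°) tan(+34.100°) = -0.5252, H₀ = 2.1237 rad.
Bracket: H₀ sin φ sin δ + cos φ cos δ sin H₀ = 2.1237×0.61291×0.56064 + 0.79016×0.82806×0.85099 = 0.729750 + 0.556803 = 1.286553.
Q̄ = (S₀/π) × [bracket] = (1908/π) × 1.286553 = 781.37 W/m².
— Configuration B (φ=+34.9°):
Solar declination: sin δ = sin ε · sin λ_s = sin 36.80° × sin 351.2° = -0.09164, so δ = -5.258°.
cos H₀ = −tan(+34.9°) tan(-5.258°) = 0.0642, H₀ = 1.5066 rad.
Bracket: H₀ sin φ sin δ + cos φ cos δ sin H₀ = 1.5066×0.57215×-0.09164 + 0.82015×0.99579×0.99794 = -0.078994 + 0.815015 = 0.736021.
Q̄ = (S₀/π) × [bracket] = (1908/π) × 0.736021 = 447.01 W/m².
Ratio Q̄_A / Q̄_B = 781.37 / 447.01 = 1.748.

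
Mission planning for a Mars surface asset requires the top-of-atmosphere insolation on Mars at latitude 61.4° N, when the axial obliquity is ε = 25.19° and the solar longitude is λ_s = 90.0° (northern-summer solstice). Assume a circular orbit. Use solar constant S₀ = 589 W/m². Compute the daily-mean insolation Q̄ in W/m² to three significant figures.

Q̄ ≈ 224 W/m²

Solar declination: sin δ = sin ε · sin λ_s = sin 25.19° × sin 90.0° = 0.42562, so δ = +25.190°.
cos H₀ = −tan(+61.4°) tan(+25.190°) = -0.8627, H₀ = 2.6114 rad.
Bracket: H₀ sin φ sin δ + cos φ cos δ sin H₀ = 2.6114×0.87798×0.42562 + 0.47869×0.90490×0.50574 = 0.975843 + 0.219070 = 1.194913.
Q̄ = (S₀/π) × [bracket] = (589/π) × 1.194913 = 224.0 W/m².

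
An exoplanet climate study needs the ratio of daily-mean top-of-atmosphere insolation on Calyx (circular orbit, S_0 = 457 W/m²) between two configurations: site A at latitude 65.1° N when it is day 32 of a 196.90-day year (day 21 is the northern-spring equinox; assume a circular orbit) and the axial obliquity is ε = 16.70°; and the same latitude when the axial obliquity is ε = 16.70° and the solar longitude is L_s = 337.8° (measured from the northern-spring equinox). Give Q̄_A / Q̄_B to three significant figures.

Q̄_A / Q̄_B ≈ 2.07

— Configuration A (ϕ=+65.1°):
Solar longitude: L_s = 360° × (32 − 21)/196.90 = 20.112°.
sin δ = sin 16.70° × sin 20.112° = 0.09881, so δ = +5.671°.
cos h₀ = −tan(+65.1°) tan(+5.671°) = -0.2139, h₀ = 1.7864 rad.
Bracket: h₀ sin ϕ sin δ + cos ϕ cos δ sin h₀ = 1.7864×0.90704×0.09881 + 0.42104×0.99511×0.97685 = 0.160105 + 0.409282 = 0.569387.
Q̄ = (S_0/π) × [bracket] = (457/π) × 0.569387 = 82.827 W/m².
— Configuration B (ϕ=+65.1°):
Solar declination: sin δ = sin ε · sin L_s = sin 16.70° × sin 337.8° = -0.10858, so δ = -6.233°.
cos h₀ = −tan(+65.1°) tan(-6.233°) = 0.2353, h₀ = 1.3333 rad.
Bracket: h₀ sin ϕ sin δ + cos ϕ cos δ sin h₀ = 1.3333×0.90704×-0.10858 + 0.42104×0.99409×0.97192 = -0.131312 + 0.406799 = 0.275487.
Q̄ = (S_0/π) × [bracket] = (457/π) × 0.275487 = 40.074 W/m².
Ratio Q̄_A / Q̄_B = 82.827 / 40.074 = 2.067.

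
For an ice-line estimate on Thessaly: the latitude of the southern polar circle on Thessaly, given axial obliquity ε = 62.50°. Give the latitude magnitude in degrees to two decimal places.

The polar circle is the lowest latitude that experiences at least one full rotation of continuous darkness at the northern-summer solstice; it lies at |ϕ| = 90° − ε = 90° − 62.50° = 27.50°.

27.50°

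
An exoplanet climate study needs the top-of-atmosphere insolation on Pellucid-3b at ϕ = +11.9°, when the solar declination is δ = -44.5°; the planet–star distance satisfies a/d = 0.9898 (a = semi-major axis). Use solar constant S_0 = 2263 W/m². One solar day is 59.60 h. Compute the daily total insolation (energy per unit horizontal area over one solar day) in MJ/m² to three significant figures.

73.6 MJ/m²

cos h₀ = −tan(+11.9°) tan(-44.500°) = 0.2071, h₀ = 1.3622 rad.
Bracket: h₀ sin ϕ sin δ + cos ϕ cos δ sin h₀ = 1.3622×0.20620×-0.70091 + 0.97851×0.71325×0.97832 = -0.196876 + 0.682791 = 0.485915.
Inverse-square distance factor (a/d)² = 0.9898² = 0.979704.
Q̄ = (S_0/π) × 0.979704 × [bracket] = (2263/π) × 0.979704 × 0.485915 = 342.92 W/m².
Daily total = Q̄ × 59.60 h × 3600 s/h = 342.92 × 59.60 × 3600 / 10⁶ = 73.58 MJ/m².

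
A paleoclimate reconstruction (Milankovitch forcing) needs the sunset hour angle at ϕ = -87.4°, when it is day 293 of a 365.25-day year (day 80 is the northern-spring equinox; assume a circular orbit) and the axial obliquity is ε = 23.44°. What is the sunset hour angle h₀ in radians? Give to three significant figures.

h₀ = 3.14 rad

Solar longitude: L_s = 360° × (293 − 80)/365.25 = 209.938°.
sin δ = sin 23.44° × sin 209.938° = -0.19852, so δ = -11.451°.
Sunrise equation: cos h₀ = −tan ϕ · tan δ = -4.4606 ≤ −1, so the Sun never sets (polar day) and h₀ = π.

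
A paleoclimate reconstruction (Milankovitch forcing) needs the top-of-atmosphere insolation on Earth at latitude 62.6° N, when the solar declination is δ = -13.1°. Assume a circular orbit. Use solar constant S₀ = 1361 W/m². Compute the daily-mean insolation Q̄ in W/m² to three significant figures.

cos H₀ = −tan(+62.6°) tan(-13.100°) = 0.4489, H₀ = 1.1052 rad.
Bracket: H₀ sin φ sin δ + cos φ cos δ sin H₀ = 1.1052×0.88782×-0.22665 + 0.46020×0.97398×0.89356 = -0.222393 + 0.400516 = 0.178123.
Q̄ = (S₀/π) × [bracket] = (1361/π) × 0.178123 = 77.17 W/m².

Q̄ ≈ 77.2 W/m²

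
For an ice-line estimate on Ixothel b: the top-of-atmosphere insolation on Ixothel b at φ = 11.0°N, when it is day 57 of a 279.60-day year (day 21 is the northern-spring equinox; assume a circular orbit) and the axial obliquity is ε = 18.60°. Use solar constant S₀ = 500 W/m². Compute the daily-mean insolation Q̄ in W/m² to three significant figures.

Solar longitude: λ_s = 360° × (57 − 21)/279.60 = 46.352°.
sin δ = sin 18.60° × sin 46.352° = 0.23080, so δ = +13.344°.
cos H₀ = −tan(+11.0°) tan(+13.344°) = -0.0461, H₀ = 1.6169 rad.
Bracket: H₀ sin φ sin δ + cos φ cos δ sin H₀ = 1.6169×0.19081×0.23080 + 0.98163×0.97300×0.99894 = 0.071207 + 0.954114 = 1.025321.
Q̄ = (S₀/π) × [bracket] = (500/π) × 1.025321 = 163.2 W/m².

Q̄ ≈ 163 W/m²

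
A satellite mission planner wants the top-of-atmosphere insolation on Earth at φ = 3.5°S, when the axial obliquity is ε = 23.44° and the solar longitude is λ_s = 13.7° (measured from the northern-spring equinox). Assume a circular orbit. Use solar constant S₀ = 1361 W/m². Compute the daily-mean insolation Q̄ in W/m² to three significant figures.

Q̄ ≈ 427 W/m²

Solar declination: sin δ = sin ε · sin λ_s = sin 23.44° × sin 13.7° = 0.09421, so δ = +5.406°.
cos H₀ = −tan(-3.5°) tan(+5.406°) = 0.0058, H₀ = 1.5650 rad.
Bracket: H₀ sin φ sin δ + cos φ cos δ sin H₀ = 1.5650×-0.06105×0.09421 + 0.99813×0.99555×0.99998 = -0.009001 + 0.993668 = 0.984667.
Q̄ = (S₀/π) × [bracket] = (1361/π) × 0.984667 = 426.6 W/m².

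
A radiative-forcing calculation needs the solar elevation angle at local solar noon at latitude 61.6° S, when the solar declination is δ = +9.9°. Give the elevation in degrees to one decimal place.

18.5°

At local noon the hour angle is zero, so the zenith angle equals |φ − δ| = |-61.6° − (+9.900°)| = 71.500°.
Elevation = 90° − 71.500° = 18.5°.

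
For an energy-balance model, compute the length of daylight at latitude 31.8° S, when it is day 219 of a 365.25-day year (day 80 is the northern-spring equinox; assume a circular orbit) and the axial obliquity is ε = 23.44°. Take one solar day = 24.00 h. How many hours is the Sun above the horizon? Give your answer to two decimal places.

10.66 h

Solar longitude: L_s = 360° × (219 − 80)/365.25 = 137.002°.
sin δ = sin 23.44° × sin 137.002° = 0.27128, so δ = +15.740°.
cos h₀ = −tan ϕ · tan δ = −tan(-31.8°) × tan(+15.740°) = 0.1748, so h₀ = 1.3951 rad = 79.94°.
Daylight = 2h₀/(2π) × 24.00 h = (1.3951/π) × 24.00 = 10.66 h.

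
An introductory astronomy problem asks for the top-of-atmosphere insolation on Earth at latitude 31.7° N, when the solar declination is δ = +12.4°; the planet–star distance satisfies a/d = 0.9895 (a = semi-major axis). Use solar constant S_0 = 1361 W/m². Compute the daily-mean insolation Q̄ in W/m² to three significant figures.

cos h₀ = −tan(+31.7°) tan(+12.400°) = -0.1358, h₀ = 1.7070 rad.
Bracket: h₀ sin ϕ sin δ + cos ϕ cos δ sin h₀ = 1.7070×0.52547×0.21474 + 0.85081×0.97667×0.99074 = 0.192617 + 0.823266 = 1.015883.
Inverse-square distance factor (a/d)² = 0.9895² = 0.979110.
Q̄ = (S_0/π) × 0.979110 × [bracket] = (1361/π) × 0.979110 × 1.015883 = 430.9 W/m².

Q̄ ≈ 431 W/m²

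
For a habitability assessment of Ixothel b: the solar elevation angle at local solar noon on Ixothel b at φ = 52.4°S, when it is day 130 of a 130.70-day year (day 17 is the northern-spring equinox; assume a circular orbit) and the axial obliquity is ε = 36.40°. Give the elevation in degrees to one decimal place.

Solar longitude: λ_s = 360° × (130 − 17)/130.70 = 311.247°.
sin δ = sin 36.40° × sin 311.247° = -0.44618, so δ = -26.499°.
At local noon the hour angle is zero, so the zenith angle equals |φ − δ| = |-52.4° − (-26.499°)| = 25.901°.
Elevation = 90° − 25.901° = 64.1°.

64.1°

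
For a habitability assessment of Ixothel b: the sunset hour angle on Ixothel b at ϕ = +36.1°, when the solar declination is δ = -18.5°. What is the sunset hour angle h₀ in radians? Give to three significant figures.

cos h₀ = −tan ϕ · tan δ = −tan(+36.1°) × tan(-18.500°) = 0.2440, so h₀ = 1.3243 rad = 75.88°.

h₀ = 1.32 rad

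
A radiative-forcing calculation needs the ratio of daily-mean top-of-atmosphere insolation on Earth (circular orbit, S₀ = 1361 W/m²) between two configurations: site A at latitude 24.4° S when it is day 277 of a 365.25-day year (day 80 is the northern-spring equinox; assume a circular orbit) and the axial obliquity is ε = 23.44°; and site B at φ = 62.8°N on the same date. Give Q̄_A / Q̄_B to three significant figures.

— Configuration A (φ=-24.4°):
Solar longitude: λ_s = 360° × (277 − 80)/365.25 = 194.168°.
sin δ = sin 23.44° × sin 194.168° = -0.09737, so δ = -5.588°.
cos H₀ = −tan(-24.4°) tan(-5.588°) = -0.0444, H₀ = 1.6152 rad.
Bracket: H₀ sin φ sin δ + cos φ cos δ sin H₀ = 1.6152×-0.41310×-0.09737 + 0.91068×0.99525×0.99901 = 0.064969 + 0.905457 = 0.970426.
Q̄ = (S₀/π) × [bracket] = (1361/π) × 0.970426 = 420.41 W/m².
— Configuration B (φ=+62.8°):
cos H₀ = −tan(+62.8°) tan(-5.588°) = 0.1904, H₀ = 1.3793 rad.
Bracket: H₀ sin φ sin δ + cos φ cos δ sin H₀ = 1.3793×0.88942×-0.09737 + 0.45710×0.99525×0.98171 = -0.119451 + 0.446608 = 0.327157.
Q̄ = (S₀/π) × [bracket] = (1361/π) × 0.327157 = 141.73 W/m².
Ratio Q̄_A / Q̄_B = 420.41 / 141.73 = 2.966.

Q̄_A / Q̄_B ≈ 2.97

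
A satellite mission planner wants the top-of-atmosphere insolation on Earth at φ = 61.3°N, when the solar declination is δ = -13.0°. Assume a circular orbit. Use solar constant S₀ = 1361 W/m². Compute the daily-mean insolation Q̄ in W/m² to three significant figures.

cos H₀ = −tan(+61.3°) tan(-13.000°) = 0.4217, H₀ = 1.1355 rad.
Bracket: H₀ sin φ sin δ + cos φ cos δ sin H₀ = 1.1355×0.87715×-0.22495 + 0.48022×0.97437×0.90674 = -0.224051 + 0.424274 = 0.200223.
Q̄ = (S₀/π) × [bracket] = (1361/π) × 0.200223 = 86.74 W/m².

Q̄ ≈ 86.7 W/m²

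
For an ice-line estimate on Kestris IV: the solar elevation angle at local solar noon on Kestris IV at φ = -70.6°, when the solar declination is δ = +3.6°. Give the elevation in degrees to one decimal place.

15.8°

At local noon the hour angle is zero, so the zenith angle equals |φ − δ| = |-70.6° − (+3.600°)| = 74.200°.
Elevation = 90° − 74.200° = 15.8°.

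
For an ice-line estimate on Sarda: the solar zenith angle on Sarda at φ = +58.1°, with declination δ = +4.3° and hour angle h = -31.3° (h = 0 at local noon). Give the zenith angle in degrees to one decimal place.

cos θ_z = sin φ sin δ + cos φ cos δ cos h = 0.063655 + 0.450258 = 0.513913.
θ_z = arccos(0.513913) = 59.1°.

θ_z = 59.1°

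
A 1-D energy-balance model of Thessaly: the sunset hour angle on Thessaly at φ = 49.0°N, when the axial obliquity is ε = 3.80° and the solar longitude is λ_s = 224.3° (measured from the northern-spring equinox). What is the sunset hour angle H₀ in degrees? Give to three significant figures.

H₀ = 86.9°

Solar declination: sin δ = sin ε · sin λ_s = sin 3.80° × sin 224.3° = -0.04629, so δ = -2.653°.
cos H₀ = −tan φ · tan δ = −tan(+49.0°) × tan(-2.653°) = 0.0533, so H₀ = 1.5175 rad = 86.94°.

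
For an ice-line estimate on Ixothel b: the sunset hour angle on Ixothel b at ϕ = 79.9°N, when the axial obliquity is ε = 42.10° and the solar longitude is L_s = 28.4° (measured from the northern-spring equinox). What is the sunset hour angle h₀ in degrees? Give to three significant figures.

h₀ = 180°

Solar declination: sin δ = sin ε · sin L_s = sin 42.10° × sin 28.4° = 0.31887, so δ = +18.595°.
Sunrise equation: cos h₀ = −tan ϕ · tan δ = -1.8887 ≤ −1, so the host star never sets (polar day) and h₀ = π.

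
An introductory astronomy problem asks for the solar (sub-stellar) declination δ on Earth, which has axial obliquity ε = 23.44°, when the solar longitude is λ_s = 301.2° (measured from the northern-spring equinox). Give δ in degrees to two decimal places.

sin δ = sin ε · sin λ_s = sin 23.44° × sin 301.2° = -0.340254.
δ = arcsin(-0.340254) = -19.89°.

δ = -19.89°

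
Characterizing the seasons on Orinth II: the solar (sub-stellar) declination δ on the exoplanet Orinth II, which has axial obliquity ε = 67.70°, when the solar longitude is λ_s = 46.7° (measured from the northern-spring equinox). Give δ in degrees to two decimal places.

δ = +42.33°

sin δ = sin ε · sin λ_s = sin 67.70° × sin 46.7° = 0.673342.
δ = arcsin(0.673342) = +42.33°.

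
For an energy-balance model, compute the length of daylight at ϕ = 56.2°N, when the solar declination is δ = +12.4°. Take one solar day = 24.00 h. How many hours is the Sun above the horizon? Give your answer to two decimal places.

14.56 h

cos h₀ = −tan ϕ · tan δ = −tan(+56.2°) × tan(+12.400°) = -0.3284, so h₀ = 1.9054 rad = 109.17°.
Daylight = 2h₀/(2π) × 24.00 h = (1.9054/π) × 24.00 = 14.56 h.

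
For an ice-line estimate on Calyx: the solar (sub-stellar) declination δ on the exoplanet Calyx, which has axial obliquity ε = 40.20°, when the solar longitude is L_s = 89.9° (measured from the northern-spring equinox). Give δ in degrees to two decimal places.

δ = +40.20°

sin δ = sin ε · sin L_s = sin 40.20° × sin 89.9° = 0.645457.
δ = arcsin(0.645457) = +40.20°.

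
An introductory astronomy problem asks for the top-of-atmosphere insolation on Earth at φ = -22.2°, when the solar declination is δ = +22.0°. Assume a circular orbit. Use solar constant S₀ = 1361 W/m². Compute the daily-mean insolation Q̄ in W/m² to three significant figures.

cos H₀ = −tan(-22.2°) tan(+22.000°) = 0.1649, H₀ = 1.4052 rad.
Bracket: H₀ sin φ sin δ + cos φ cos δ sin H₀ = 1.4052×-0.37784×0.37461 + 0.92587×0.92718×0.98631 = -0.198896 + 0.846696 = 0.647800.
Q̄ = (S₀/π) × [bracket] = (1361/π) × 0.647800 = 280.6 W/m².

Q̄ ≈ 281 W/m²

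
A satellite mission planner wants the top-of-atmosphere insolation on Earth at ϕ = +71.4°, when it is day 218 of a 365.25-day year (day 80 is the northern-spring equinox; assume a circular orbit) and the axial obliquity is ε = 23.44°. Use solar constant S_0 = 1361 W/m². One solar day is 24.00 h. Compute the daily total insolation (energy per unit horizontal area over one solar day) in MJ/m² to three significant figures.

Solar longitude: L_s = 360° × (218 − 80)/365.25 = 136.016°.
sin δ = sin 23.44° × sin 136.016° = 0.27625, so δ = +16.036°.
cos h₀ = −tan(+71.4°) tan(+16.036°) = -0.8541, h₀ = 2.5946 rad.
Bracket: h₀ sin ϕ sin δ + cos ϕ cos δ sin h₀ = 2.5946×0.94777×0.27625 + 0.31896×0.96109×0.52014 = 0.679322 + 0.159449 = 0.838771.
Q̄ = (S_0/π) × [bracket] = (1361/π) × 0.838771 = 363.37 W/m².
Daily total = Q̄ × 24.00 h × 3600 s/h = 363.37 × 24.00 × 3600 / 10⁶ = 31.40 MJ/m².

31.4 MJ/m²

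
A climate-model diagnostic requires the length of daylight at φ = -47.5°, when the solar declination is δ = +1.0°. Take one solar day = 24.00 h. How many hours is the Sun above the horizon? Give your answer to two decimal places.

cos H₀ = −tan φ · tan δ = −tan(-47.5°) × tan(+1.000°) = 0.0190, so H₀ = 1.5517 rad = 88.91°.
Daylight = 2H₀/(2π) × 24.00 h = (1.5517/π) × 24.00 = 11.85 h.

11.85 h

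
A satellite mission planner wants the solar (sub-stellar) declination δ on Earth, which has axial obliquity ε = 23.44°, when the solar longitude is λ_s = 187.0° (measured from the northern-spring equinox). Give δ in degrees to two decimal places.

sin δ = sin ε · sin λ_s = sin 23.44° × sin 187.0° = -0.048478.
δ = arcsin(-0.048478) = -2.78°.

δ = -2.78°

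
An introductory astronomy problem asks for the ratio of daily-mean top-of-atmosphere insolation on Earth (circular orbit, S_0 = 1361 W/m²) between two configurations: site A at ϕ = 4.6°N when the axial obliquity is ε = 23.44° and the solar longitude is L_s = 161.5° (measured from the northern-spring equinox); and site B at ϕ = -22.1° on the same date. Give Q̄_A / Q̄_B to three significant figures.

— Configuration A (ϕ=+4.6°):
Solar declination: sin δ = sin ε · sin L_s = sin 23.44° × sin 161.5° = 0.12622, so δ = +7.251°.
cos h₀ = −tan(+4.6°) tan(+7.251°) = -0.0102, h₀ = 1.5810 rad.
Bracket: h₀ sin ϕ sin δ + cos ϕ cos δ sin h₀ = 1.5810×0.08020×0.12622 + 0.99678×0.99200×0.99995 = 0.016004 + 0.988756 = 1.004760.
Q̄ = (S_0/π) × [bracket] = (1361/π) × 1.004760 = 435.28 W/m².
— Configuration B (ϕ=-22.1°):
cos h₀ = −tan(-22.1°) tan(+7.251°) = 0.0517, h₀ = 1.5191 rad.
Bracket: h₀ sin ϕ sin δ + cos ϕ cos δ sin h₀ = 1.5191×-0.37622×0.12622 + 0.92653×0.99200×0.99866 = -0.072137 + 0.917886 = 0.845749.
Q̄ = (S_0/π) × [bracket] = (1361/π) × 0.845749 = 366.40 W/m².
Ratio Q̄_A / Q̄_B = 435.28 / 366.40 = 1.188.

Q̄_A / Q̄_B ≈ 1.19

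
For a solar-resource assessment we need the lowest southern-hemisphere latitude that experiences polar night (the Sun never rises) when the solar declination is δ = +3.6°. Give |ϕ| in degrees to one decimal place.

Polar night requires cos h₀ = −tan ϕ tan δ ≥ 1, i.e. tan ϕ tan δ ≤ −1.
The boundary is |tan ϕ| · |tan δ| = 1, so |ϕ| = 90° − |δ| = 90° − 3.6° = 86.4° in the southern hemisphere.

|ϕ| = 86.4°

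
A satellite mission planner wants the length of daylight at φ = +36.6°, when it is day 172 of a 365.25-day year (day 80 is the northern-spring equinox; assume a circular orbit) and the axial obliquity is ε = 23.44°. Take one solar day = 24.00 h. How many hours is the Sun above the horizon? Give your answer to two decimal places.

Solar longitude: λ_s = 360° × (172 − 80)/365.25 = 90.678°.
sin δ = sin 23.44° × sin 90.678° = 0.39776, so δ = +23.438°.
cos H₀ = −tan φ · tan δ = −tan(+36.6°) × tan(+23.438°) = -0.3220, so H₀ = 1.8986 rad = 108.78°.
Daylight = 2H₀/(2π) × 24.00 h = (1.8986/π) × 24.00 = 14.50 h.

14.50 h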